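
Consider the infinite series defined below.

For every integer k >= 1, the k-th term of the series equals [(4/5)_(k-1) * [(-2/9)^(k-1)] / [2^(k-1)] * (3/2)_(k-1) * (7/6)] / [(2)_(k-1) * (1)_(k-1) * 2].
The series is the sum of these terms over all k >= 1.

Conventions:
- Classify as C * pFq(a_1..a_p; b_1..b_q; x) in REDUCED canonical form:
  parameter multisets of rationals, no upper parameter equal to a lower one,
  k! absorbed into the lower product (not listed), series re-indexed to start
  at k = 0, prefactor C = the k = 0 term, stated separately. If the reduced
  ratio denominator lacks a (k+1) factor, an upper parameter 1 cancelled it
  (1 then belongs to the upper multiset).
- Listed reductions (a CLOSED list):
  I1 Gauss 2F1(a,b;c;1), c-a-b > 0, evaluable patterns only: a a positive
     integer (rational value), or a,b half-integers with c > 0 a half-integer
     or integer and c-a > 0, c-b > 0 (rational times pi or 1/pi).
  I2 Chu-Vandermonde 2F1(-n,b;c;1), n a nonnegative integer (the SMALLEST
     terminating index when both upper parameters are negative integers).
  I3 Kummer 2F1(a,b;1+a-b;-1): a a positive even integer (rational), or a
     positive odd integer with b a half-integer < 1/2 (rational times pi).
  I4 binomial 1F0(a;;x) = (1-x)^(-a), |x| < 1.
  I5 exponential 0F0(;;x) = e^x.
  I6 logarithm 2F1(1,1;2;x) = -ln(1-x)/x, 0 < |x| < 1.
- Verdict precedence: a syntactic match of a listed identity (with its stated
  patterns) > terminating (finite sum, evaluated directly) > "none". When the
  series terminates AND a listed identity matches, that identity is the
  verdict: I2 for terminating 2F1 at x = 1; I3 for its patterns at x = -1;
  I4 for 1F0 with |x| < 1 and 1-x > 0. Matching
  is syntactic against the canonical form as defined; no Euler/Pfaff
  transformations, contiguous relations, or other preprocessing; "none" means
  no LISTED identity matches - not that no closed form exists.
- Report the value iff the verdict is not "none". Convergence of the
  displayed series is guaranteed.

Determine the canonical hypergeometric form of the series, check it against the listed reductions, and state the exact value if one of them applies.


Reduced: x = -1/9, 2F1, upper = {4/5, 3/2}, lower = {2}, C = 7/12. Verdict: none here - no I1-I6 shape fits x = -1/9 with lower {2}.

Structural cue: with t_0 = 7/12, the two k-th powers (prefactor 7/12) combine into one argument.
Ratio: r(k) = (-1/9) * (k+4/5) (k+3/2) / [(k+2) (k+1)] - rational; roots negated = parameters, x = (-1/9), C = 7/12.


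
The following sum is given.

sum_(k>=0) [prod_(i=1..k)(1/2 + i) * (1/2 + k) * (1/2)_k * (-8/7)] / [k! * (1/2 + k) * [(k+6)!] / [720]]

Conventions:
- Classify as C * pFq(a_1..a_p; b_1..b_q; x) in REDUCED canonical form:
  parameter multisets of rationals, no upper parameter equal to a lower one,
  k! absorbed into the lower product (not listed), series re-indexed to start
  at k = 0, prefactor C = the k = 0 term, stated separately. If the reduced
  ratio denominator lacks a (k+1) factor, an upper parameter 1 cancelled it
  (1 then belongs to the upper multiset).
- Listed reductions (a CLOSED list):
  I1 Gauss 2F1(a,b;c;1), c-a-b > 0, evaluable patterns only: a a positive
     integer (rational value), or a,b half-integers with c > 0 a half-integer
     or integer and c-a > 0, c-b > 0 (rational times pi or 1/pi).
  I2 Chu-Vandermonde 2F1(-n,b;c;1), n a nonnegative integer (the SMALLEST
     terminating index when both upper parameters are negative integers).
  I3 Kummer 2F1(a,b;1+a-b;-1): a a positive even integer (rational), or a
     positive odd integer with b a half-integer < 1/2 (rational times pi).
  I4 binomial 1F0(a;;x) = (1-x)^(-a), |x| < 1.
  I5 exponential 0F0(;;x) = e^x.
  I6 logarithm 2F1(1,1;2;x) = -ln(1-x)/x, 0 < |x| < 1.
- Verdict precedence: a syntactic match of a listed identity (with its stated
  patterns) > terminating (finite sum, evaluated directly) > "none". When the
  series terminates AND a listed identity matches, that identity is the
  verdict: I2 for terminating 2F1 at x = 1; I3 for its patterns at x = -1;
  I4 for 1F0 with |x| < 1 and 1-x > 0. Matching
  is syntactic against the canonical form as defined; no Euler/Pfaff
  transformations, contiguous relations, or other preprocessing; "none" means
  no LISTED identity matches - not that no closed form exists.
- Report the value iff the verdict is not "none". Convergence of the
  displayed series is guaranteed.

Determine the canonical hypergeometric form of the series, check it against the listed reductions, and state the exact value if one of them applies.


With C = -8/7: the canonical form is 2F1(1/2, 3/2; 7; 1). Verdict at x = 1: Gauss's theorem I1 (half-integer case) matches (x = 1; upper {1/2, 3/2} half-integers, c = 7 in the evaluable pattern). Value: (-2097152/509355) / pi.

First insight: t_0 being -8/7, the running product (prefactor -8/7) telescopes to a rising factorial.
Step ratio: r(k) = 1 * (k+1/2) (k+3/2) / [(k+7) (k+1)] ; factor over Q: parameters, x = 1, and C = -8/7.


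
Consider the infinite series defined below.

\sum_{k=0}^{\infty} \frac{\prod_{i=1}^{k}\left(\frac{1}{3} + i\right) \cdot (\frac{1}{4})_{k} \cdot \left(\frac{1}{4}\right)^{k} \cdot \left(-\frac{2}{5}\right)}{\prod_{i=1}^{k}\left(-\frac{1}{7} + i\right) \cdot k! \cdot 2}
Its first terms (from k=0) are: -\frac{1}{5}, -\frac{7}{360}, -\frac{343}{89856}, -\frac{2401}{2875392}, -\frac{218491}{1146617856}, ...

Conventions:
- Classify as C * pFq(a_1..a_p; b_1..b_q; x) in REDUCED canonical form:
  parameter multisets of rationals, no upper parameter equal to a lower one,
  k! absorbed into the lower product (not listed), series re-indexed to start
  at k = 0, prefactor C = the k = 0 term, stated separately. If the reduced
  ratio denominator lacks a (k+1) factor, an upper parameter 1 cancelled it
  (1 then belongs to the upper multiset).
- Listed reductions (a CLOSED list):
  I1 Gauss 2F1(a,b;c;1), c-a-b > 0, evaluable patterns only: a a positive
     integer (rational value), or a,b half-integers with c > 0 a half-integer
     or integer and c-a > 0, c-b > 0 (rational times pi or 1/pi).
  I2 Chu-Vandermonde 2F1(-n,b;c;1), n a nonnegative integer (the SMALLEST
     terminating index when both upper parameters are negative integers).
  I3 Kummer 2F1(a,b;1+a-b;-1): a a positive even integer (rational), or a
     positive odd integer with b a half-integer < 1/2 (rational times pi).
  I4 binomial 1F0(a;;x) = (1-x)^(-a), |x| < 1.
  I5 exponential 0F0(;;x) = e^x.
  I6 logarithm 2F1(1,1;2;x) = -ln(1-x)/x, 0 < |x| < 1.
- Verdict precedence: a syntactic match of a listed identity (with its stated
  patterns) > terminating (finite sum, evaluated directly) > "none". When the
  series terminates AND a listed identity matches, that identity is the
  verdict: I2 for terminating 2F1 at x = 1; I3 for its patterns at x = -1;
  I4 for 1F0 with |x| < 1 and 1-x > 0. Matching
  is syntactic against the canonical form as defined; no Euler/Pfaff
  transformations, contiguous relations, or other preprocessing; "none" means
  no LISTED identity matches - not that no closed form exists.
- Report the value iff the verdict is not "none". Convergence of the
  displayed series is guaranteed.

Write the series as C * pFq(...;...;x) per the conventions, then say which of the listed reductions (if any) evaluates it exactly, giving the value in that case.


Classification (C = -\frac{1}{5}): 2F1 with upper {\frac{1}{4}, \frac{4}{3}}, lower {\frac{6}{7}}, argument x = \frac{1}{4}. Verdict: none. A 2F1 with upper {\frac{1}{4}, \frac{4}{3}} fits none of I1-I6 at x = \frac{1}{4}; the sum runs forever.

Structural cue: t_0 being -\frac{1}{5}, the constant factors (C = -1/5) combine into one prefactor.
Term ratio: r(k) = \frac{1}{4} * (k+\frac{1}{4}) (k+\frac{4}{3}) / [(k+\frac{6}{7}) (k+1)] - rational; roots negated = parameters, x = \frac{1}{4}, C = -\frac{1}{5}.


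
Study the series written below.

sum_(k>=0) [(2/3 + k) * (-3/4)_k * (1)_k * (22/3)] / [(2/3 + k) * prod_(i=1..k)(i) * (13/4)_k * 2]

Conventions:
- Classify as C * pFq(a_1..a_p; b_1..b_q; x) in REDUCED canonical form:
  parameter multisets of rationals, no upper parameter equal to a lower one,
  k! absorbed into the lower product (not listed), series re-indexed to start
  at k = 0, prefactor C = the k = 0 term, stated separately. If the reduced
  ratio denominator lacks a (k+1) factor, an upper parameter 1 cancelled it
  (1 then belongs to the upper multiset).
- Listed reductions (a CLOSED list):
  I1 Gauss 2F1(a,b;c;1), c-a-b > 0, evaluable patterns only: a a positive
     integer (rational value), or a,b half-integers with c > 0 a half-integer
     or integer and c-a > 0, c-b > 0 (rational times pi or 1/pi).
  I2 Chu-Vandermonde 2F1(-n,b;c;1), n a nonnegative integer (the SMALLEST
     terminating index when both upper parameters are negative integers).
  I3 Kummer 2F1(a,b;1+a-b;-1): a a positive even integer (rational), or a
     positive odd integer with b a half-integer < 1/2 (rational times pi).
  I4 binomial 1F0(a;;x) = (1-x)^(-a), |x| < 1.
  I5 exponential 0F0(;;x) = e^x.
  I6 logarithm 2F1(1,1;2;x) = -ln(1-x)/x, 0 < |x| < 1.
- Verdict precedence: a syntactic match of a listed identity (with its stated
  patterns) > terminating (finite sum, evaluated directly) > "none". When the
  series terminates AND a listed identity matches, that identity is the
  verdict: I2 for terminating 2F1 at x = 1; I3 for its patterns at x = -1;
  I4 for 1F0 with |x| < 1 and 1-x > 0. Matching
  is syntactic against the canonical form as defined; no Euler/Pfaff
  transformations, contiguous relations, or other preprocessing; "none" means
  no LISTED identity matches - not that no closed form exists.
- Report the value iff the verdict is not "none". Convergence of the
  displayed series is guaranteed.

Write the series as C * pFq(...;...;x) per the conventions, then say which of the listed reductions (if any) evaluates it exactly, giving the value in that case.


Key step: t_0 being 11/3, k + 2/3 divides numerator and denominator alike; C = 11/3 after cancelling.
Consecutive-term ratio: r(k) = 1 * (k-3/4) (k+1) / [(k+13/4) (k+1)] - rational in k, leading ratio 1; with t_0 = 11/3, classification follows.

Reduced: x = 1, 2F1, upper = {-3/4, 1}, lower = {13/4}, C = 11/3. Verdict: this is the Gauss summation I1 (x = 1: the Gamma ratio telescopes since c-a-b = 3 > 0 and a = 1 in Z>0). Value: 11/4.


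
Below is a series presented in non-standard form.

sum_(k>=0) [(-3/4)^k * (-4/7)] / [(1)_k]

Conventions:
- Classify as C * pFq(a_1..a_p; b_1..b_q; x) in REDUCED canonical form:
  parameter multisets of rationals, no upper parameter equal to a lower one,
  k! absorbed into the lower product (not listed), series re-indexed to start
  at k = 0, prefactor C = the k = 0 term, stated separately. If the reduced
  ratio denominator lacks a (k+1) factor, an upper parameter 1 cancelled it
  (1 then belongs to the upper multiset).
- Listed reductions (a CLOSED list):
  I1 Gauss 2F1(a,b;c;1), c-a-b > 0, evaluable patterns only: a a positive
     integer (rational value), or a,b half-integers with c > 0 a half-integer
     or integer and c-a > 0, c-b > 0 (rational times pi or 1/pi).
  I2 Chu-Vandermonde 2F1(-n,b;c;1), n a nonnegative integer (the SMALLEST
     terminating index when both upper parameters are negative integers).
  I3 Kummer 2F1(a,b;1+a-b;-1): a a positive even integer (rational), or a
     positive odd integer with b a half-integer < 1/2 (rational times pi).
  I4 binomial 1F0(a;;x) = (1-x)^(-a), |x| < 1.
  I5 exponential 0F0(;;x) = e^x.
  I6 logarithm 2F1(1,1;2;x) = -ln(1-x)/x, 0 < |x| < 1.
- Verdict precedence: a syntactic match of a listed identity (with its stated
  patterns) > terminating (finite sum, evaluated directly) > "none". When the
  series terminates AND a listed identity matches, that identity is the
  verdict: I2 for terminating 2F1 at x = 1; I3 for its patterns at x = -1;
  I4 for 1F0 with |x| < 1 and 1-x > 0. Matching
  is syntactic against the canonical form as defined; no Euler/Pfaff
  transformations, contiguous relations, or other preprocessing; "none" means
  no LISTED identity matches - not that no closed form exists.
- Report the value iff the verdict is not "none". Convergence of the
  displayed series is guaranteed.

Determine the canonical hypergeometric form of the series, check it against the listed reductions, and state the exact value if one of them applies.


The series (x = -3/4) is 0F0: upper {-}, lower {-}, prefactor -4/7. Verdict (x = -3/4): exponential (I5) applies (the 0F0 exponential series at x = -3/4). Hence: (-4/7) * e^(-3/4).

Key step: t_0 being -4/7, (1)_k (C = -4/7, x = -3/4) is k! itself.
Consecutive-term ratio: r(k) = (-3/4) * 1 / [(k+1)] - rational in k. x = (-3/4); t_0 = -4/7; negate the roots.


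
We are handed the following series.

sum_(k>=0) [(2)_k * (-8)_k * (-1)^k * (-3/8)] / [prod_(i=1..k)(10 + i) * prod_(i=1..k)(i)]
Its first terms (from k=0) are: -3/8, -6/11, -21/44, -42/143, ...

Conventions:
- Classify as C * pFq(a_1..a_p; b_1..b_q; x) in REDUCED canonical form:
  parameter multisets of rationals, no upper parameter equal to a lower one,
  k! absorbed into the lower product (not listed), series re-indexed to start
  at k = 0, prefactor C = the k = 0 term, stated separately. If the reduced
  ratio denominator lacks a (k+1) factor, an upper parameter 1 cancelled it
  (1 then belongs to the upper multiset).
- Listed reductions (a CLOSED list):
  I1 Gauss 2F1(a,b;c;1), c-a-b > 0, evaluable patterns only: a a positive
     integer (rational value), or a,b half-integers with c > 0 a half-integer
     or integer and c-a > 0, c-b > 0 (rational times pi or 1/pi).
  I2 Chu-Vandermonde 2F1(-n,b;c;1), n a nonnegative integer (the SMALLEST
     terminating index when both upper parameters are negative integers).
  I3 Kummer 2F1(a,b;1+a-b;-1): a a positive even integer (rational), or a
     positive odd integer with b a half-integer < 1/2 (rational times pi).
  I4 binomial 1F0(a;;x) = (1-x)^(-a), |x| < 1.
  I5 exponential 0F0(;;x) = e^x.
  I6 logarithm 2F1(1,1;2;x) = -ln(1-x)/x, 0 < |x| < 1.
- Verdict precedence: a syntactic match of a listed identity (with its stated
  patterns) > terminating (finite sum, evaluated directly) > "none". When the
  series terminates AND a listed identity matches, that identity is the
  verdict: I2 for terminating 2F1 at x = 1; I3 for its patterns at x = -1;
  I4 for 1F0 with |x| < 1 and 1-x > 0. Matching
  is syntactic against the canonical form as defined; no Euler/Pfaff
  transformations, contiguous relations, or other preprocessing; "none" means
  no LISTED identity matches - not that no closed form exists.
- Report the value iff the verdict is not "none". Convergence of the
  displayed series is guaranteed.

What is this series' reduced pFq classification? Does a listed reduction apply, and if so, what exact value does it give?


Prefactor -3/8, argument -1: 2F1 with upper {-8, 2} over lower {11}. Verdict: Kummer (I3) fires (x = -1; c = 11 equals 1+a-b for upper {-8, 2}: listed pattern). Sum: -15/8.

Key observation: t_0 = -3/8 here, and the product of the first k integers (C = -3/8, x = -1) is k!.
Consecutive-term ratio: r(k) = (-1) * (k-8) (k+2) / [(k+11) (k+1)] - poly over poly, x = (-1) from leading terms; C = -3/8 at k = 0.


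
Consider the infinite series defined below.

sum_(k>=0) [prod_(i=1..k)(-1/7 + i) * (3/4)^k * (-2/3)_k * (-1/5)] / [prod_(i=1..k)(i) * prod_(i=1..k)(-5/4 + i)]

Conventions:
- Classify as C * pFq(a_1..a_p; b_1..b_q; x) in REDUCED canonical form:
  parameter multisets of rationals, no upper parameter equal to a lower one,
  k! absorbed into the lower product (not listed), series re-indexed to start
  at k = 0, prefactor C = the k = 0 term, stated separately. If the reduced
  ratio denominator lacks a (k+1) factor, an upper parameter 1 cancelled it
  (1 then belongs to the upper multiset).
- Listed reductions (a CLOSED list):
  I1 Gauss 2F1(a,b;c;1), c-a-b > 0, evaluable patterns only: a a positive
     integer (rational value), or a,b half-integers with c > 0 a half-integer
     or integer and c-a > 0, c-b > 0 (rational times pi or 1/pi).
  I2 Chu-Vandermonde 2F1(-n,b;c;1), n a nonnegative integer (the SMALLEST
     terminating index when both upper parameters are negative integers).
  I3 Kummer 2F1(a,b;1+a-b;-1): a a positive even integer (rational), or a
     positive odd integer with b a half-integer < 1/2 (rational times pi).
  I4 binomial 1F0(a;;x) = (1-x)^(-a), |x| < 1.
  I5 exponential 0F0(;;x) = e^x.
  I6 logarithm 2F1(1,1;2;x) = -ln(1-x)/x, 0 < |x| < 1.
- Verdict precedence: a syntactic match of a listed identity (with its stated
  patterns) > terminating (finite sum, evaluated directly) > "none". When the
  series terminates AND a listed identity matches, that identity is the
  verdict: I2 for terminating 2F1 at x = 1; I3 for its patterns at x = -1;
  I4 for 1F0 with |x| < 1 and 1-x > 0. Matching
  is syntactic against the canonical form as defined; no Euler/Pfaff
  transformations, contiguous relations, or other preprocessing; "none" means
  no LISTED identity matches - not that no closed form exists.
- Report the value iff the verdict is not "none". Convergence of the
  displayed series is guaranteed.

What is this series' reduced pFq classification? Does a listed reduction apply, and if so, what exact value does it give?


Classification (C = -1/5): 2F1 with upper {-2/3, 6/7}, lower {-1/4}, argument x = 3/4. Verdict: no listed reduction: x = 3/4 and upper {-2/3, 6/7} fail every I1-I6 pattern.

Key observation: x = (3/4) and the product of the first k integers (C = -1/5) is k!.
Term ratio: r(k) = (3/4) * (k-2/3) (k+6/7) / [(k-1/4) (k+1)] - rational; roots negated = parameters, x = (3/4), C = -1/5.


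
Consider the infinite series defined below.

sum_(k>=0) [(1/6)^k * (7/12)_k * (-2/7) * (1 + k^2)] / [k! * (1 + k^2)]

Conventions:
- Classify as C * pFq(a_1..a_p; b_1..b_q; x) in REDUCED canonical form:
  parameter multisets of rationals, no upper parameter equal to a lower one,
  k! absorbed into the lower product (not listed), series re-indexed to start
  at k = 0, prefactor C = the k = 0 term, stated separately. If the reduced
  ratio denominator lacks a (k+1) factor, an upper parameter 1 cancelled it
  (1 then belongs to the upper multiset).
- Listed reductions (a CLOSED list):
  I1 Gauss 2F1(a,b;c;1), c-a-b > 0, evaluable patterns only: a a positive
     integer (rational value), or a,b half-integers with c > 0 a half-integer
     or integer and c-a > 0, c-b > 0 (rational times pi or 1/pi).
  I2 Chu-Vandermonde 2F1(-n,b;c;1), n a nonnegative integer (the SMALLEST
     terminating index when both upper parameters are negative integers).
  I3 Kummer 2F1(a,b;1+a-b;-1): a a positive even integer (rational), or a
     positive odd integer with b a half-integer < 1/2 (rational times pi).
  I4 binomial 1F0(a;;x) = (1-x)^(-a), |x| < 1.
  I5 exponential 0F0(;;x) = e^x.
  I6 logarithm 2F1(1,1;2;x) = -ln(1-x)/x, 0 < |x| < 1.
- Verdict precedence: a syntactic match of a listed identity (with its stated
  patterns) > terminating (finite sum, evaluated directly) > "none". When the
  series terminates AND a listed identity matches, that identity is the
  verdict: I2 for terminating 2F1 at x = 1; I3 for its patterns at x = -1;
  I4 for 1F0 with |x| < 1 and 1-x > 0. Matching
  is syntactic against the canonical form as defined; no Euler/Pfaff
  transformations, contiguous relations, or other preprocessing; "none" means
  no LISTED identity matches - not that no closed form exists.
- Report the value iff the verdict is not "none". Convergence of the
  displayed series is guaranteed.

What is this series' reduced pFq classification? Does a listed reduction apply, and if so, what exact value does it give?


At argument 1/6: a 1F0 with upper {7/12}, lower {-}, scaled by C = -2/7. Verdict (x = 1/6): the binomial series (I4) applies (the 1F0 binomial series: exponent -7/12, x = 1/6). Value: (-2/7) * (5/6)^(-7/12).

Structural cue: with t_0 = -2/7, the factor k^2 + 1 cancels (top and bottom), leaving C = -2/7, x = 1/6.
Step ratio: r(k) = (1/6) * (k+7/12) / [(k+1)] - rational in k. x = (1/6); t_0 = -2/7; negate the roots.


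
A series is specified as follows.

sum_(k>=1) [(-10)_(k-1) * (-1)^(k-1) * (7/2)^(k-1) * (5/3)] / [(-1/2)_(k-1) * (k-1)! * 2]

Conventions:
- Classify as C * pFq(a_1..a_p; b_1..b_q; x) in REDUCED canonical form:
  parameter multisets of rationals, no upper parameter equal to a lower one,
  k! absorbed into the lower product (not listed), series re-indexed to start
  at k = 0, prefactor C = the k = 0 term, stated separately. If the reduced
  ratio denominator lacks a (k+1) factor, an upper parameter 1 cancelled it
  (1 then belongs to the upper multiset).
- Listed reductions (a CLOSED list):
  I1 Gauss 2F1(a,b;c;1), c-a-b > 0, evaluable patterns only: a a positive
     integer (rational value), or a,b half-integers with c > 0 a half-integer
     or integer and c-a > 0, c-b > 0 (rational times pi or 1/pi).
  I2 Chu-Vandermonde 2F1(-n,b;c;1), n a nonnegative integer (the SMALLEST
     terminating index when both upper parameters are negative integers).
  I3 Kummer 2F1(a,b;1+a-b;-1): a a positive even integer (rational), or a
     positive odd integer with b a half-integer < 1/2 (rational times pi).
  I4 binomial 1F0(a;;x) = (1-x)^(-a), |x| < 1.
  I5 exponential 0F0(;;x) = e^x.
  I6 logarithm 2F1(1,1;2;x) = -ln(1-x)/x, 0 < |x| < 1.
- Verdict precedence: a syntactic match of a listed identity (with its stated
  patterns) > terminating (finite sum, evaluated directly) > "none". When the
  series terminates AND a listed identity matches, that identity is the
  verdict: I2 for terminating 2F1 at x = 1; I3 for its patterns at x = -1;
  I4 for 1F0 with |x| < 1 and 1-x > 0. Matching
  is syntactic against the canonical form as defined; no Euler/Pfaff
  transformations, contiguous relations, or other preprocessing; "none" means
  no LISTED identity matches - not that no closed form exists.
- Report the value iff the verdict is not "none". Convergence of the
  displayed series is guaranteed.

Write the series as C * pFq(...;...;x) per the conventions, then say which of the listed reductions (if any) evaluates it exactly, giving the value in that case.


At argument -7/2: a 1F1 with upper {-10}, lower {-1/2}, scaled by C = 5/6. Verdict: terminating. With -10 upstairs the series is a 11-term polynomial sum; evaluated term by term. Value: -8060915824/75735.

First insight: t_0 = 5/6 here, and the constant factors (prefactor 5/6) combine into one prefactor.
Ratio: r(k) = (-7/2) * (k-10) / [(k-1/2) (k+1)] ; factor over Q: parameters, x = (-7/2), and C = 5/6.


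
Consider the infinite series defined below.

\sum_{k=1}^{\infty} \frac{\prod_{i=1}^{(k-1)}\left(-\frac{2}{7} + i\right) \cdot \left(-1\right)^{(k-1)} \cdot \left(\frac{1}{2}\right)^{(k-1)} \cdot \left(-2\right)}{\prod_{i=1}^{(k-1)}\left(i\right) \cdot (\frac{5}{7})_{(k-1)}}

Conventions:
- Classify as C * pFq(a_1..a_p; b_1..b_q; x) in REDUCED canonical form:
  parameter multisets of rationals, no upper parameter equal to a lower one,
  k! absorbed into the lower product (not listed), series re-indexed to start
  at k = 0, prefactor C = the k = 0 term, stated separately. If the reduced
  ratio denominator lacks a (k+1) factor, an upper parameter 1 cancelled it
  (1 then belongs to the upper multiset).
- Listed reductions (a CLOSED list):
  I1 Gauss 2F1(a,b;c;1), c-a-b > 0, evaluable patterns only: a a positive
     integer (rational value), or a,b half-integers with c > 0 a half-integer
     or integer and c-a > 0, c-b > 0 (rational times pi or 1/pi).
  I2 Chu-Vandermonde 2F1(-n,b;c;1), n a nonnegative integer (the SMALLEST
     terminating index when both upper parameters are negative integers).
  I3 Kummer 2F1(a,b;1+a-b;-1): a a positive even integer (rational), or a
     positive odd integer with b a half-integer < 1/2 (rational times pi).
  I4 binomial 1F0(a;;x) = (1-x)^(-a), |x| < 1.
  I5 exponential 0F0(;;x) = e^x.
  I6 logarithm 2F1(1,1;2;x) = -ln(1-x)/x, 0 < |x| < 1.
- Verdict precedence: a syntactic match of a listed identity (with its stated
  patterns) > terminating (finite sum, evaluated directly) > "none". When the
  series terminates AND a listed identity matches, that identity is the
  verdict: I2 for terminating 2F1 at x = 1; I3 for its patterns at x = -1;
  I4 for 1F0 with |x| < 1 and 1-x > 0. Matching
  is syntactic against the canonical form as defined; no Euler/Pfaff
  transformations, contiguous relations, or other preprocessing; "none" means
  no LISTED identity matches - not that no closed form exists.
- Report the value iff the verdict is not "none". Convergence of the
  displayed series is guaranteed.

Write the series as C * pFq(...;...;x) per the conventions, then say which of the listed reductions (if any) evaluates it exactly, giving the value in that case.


Reduced: x = -\frac{1}{2}, 0F0, upper = {-}, lower = {-}, C = -2. Verdict (x = -\frac{1}{2}): the exponential series (I5) applies (the 0F0 exponential series at x = -\frac{1}{2}). Hence: \left(-2\right) \cdot e^{-\frac{1}{2}}.

The tell: from the first term -2: the product of the first k integers (C = -2) is k!.
Adjacent-term ratio: r(k) = -\frac{1}{2} * 1 / [(k+1)] - poly over poly, x = -\frac{1}{2} from leading terms; C = -2 at k = 0.


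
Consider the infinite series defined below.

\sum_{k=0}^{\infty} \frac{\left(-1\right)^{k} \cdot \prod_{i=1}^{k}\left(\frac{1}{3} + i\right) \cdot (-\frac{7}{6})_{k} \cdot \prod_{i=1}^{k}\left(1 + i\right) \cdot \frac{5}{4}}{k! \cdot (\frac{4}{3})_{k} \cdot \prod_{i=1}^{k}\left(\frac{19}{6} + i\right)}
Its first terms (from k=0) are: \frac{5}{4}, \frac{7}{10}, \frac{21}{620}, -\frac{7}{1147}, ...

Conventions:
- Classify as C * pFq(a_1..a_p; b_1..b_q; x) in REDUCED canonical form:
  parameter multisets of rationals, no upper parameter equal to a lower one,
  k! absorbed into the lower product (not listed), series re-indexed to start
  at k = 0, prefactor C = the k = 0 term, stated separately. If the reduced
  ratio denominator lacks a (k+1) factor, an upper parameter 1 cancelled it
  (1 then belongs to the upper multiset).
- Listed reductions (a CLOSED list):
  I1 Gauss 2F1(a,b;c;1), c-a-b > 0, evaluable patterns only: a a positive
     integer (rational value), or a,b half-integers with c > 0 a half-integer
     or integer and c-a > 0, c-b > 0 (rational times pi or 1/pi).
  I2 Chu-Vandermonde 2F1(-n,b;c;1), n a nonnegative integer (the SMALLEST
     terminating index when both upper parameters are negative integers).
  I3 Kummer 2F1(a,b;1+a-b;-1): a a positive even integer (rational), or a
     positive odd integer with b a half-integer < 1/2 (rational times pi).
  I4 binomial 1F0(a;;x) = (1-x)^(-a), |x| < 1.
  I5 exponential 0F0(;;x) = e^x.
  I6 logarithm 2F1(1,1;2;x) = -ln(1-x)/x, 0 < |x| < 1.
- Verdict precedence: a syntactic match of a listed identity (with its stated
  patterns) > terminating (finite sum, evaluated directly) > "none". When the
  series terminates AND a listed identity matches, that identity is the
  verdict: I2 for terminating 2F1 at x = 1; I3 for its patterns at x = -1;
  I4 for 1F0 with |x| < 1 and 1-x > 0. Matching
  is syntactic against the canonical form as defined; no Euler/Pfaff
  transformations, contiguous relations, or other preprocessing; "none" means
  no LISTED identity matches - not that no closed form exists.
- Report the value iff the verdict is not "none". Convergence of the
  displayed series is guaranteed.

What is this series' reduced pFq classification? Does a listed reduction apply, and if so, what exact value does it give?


First insight: t_0 being \frac{5}{4}, the parameter 4/3 appears in both the upper and lower lists and cancels.
Adjacent-term ratio: r(k) = -1 * (k-\frac{7}{6}) (k+2) / [(k+\frac{25}{6}) (k+1)] - poly over poly, x = -1 from leading terms; C = \frac{5}{4} at k = 0.

x = -1 here; the reduced form reads 2F1, upper {-\frac{7}{6}, 2}, lower {\frac{25}{6}}, C = \frac{5}{4}. Verdict: Kummer (I3) applies (x = -1; c = \frac{25}{6} equals 1+a-b for upper {-\frac{7}{6}, 2}: listed pattern). Value: \frac{95}{48}.


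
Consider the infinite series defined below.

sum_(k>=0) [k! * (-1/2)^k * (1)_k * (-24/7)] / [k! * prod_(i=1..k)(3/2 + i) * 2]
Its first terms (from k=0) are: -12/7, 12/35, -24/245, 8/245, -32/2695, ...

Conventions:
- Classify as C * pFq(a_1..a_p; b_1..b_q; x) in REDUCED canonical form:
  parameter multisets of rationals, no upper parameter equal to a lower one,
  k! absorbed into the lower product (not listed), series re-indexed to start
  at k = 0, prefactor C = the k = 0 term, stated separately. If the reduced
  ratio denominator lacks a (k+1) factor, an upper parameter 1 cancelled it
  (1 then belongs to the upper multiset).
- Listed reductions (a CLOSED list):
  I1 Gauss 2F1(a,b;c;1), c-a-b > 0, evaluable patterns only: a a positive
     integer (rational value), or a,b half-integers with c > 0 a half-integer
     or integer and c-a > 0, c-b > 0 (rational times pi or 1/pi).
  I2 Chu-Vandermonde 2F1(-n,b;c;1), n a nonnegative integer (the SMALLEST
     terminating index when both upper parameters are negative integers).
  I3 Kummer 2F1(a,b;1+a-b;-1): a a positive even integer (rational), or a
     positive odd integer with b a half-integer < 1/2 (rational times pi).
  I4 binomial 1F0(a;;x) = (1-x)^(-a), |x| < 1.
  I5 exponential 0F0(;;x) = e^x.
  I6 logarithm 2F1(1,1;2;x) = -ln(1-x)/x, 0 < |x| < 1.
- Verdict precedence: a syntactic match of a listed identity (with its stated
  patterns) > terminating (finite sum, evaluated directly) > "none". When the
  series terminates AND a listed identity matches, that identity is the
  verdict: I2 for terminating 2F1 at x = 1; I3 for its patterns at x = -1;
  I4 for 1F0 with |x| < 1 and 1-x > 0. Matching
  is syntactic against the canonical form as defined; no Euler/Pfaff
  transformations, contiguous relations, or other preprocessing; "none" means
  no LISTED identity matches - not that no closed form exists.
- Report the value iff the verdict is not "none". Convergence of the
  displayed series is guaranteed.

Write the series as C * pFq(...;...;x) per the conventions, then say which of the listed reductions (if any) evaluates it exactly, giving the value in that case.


First insight: from the first term -12/7: the lower running product (prefactor -12/7) is a rising factorial.
Adjacent-term ratio: r(k) = (-1/2) * (k+1) (k+1) / [(k+5/2) (k+1)] ; factor over Q: parameters, x = (-1/2), and C = -12/7.

This is -12/7 * 2F1(1, 1; 5/2; -1/2) in reduced canonical form. Verdict: none. Every listed pattern misses the 2F1 form at -1/2, upper {1, 1}.


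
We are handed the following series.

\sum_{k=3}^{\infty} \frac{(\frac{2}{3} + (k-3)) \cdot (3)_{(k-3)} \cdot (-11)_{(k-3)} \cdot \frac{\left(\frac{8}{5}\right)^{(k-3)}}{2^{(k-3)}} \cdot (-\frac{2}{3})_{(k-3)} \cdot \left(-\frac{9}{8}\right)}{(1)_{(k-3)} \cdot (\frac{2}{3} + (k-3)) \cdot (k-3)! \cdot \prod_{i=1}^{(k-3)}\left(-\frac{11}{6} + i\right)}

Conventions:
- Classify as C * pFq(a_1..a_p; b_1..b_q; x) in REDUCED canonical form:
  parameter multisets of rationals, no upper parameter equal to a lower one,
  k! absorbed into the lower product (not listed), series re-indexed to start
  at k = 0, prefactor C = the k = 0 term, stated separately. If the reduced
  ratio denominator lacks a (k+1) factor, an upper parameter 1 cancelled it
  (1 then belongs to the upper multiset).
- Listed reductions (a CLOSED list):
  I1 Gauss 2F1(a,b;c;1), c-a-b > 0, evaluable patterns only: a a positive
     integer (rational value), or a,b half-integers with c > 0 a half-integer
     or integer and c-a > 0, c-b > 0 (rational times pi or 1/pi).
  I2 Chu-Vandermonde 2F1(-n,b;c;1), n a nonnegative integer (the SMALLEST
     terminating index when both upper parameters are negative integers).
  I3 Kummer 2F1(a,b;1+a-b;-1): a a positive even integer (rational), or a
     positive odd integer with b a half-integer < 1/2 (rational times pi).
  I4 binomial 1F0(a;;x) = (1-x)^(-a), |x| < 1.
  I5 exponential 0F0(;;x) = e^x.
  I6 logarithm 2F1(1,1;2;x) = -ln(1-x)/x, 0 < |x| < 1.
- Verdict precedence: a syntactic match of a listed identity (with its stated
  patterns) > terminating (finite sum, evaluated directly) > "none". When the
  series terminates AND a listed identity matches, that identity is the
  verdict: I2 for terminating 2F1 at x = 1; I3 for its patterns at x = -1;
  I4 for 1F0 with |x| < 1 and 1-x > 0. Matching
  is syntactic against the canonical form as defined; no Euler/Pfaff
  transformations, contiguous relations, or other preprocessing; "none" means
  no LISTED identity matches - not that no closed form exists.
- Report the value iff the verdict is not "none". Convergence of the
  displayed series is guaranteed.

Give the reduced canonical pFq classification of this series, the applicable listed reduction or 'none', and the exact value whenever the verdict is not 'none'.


x = \frac{4}{5} here; the reduced form reads 3F2, upper {-11, -\frac{2}{3}, 3}, lower {-\frac{5}{6}, 1}, C = -\frac{9}{8}. Verdict: terminating - upper -11 stops the sum at k = 11; the 12 terms are added exactly. Exact value: -\frac{12111481891661626647}{1165882935546875000}.

The tell: from the first term -\frac{9}{8}: the lower running product (C = -9/8) is a rising factorial.
Ratio: r(k) = \frac{4}{5} * (k-11) (k-\frac{2}{3}) (k+3) / [(k-\frac{5}{6}) (k+1) (k+1)] - rational in k. x = \frac{4}{5}; t_0 = -\frac{9}{8}; negate the roots.


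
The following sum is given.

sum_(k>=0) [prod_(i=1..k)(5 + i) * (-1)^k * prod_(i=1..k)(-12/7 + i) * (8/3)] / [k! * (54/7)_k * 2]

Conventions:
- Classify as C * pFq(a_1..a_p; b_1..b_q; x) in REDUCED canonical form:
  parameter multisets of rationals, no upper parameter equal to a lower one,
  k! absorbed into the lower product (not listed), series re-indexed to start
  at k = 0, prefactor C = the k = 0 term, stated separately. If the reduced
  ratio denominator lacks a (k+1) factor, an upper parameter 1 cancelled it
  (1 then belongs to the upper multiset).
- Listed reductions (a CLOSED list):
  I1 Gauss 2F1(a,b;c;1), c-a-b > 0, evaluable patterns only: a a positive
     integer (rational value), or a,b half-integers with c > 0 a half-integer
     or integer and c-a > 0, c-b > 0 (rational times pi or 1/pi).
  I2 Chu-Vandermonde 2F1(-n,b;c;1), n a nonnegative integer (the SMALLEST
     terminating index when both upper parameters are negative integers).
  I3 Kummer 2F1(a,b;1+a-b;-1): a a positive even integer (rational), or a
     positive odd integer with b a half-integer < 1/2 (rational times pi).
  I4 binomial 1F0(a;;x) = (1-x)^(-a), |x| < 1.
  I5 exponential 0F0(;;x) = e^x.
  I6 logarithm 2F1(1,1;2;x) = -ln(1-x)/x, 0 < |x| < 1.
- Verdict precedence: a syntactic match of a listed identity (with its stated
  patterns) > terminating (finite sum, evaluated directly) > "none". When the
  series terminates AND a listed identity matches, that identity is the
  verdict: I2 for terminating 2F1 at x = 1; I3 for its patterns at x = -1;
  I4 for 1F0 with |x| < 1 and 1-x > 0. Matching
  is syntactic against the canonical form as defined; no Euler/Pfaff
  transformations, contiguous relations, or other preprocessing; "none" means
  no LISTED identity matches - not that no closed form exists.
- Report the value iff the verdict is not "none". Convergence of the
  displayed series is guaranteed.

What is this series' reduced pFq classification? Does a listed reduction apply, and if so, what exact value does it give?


At argument -1: a 2F1 with upper {-5/7, 6}, lower {54/7}, scaled by C = 4/3. Verdict: the Kummer evaluation I3 applies (x = -1; c = 54/7 equals 1+a-b for upper {-5/7, 6}: listed pattern). Exact value: 2068/1029.

Structural cue: from the first term 4/3: the running product (C = 4/3, x = -1) telescopes to a rising factorial.
Adjacent-term ratio: r(k) = (-1) * (k-5/7) (k+6) / [(k+54/7) (k+1)] - rational in k. x = (-1); t_0 = 4/3; negate the roots.


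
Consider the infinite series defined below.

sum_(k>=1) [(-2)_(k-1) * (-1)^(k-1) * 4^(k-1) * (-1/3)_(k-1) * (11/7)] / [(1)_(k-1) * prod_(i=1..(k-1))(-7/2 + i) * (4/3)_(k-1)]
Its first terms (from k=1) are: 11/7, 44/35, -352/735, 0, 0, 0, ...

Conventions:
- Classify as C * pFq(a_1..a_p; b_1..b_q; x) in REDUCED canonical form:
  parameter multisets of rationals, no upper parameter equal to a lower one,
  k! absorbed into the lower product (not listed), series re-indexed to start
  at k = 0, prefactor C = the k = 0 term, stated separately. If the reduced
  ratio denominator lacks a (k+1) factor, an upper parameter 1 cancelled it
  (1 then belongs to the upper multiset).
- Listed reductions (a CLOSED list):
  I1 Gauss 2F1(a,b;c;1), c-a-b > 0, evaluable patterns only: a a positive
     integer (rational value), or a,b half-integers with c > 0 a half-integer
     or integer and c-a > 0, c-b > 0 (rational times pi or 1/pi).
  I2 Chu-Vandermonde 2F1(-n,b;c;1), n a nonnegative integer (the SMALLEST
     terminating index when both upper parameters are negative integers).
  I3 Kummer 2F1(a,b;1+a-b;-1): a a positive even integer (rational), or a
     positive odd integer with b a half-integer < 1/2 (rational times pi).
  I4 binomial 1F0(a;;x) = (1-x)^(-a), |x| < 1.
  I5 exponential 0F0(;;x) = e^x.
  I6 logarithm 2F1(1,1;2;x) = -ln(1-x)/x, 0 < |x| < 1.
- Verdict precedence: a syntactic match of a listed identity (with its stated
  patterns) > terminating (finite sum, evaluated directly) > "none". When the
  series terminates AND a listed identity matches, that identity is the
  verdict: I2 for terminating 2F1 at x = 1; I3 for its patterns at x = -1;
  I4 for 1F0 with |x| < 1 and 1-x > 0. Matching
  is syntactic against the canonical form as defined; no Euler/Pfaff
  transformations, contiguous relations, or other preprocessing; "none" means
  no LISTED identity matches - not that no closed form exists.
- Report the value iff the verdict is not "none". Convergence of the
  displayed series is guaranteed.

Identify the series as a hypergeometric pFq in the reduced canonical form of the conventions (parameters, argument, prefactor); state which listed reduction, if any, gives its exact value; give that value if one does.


The series (x = -4) is 2F2: upper {-2, -1/3}, lower {-5/2, 4/3}, prefactor 11/7. Verdict: terminating. With -2 upstairs the series is a 3-term polynomial sum; evaluated term by term. Its exact value is 1727/735.

First insight: t_0 being 11/7, the lower running product (C = 11/7) is a rising factorial.
Step ratio: r(k) = (-4) * (k-2) (k-1/3) / [(k-5/2) (k+4/3) (k+1)] - rational in k. x = (-4); t_0 = 11/7; negate the roots.


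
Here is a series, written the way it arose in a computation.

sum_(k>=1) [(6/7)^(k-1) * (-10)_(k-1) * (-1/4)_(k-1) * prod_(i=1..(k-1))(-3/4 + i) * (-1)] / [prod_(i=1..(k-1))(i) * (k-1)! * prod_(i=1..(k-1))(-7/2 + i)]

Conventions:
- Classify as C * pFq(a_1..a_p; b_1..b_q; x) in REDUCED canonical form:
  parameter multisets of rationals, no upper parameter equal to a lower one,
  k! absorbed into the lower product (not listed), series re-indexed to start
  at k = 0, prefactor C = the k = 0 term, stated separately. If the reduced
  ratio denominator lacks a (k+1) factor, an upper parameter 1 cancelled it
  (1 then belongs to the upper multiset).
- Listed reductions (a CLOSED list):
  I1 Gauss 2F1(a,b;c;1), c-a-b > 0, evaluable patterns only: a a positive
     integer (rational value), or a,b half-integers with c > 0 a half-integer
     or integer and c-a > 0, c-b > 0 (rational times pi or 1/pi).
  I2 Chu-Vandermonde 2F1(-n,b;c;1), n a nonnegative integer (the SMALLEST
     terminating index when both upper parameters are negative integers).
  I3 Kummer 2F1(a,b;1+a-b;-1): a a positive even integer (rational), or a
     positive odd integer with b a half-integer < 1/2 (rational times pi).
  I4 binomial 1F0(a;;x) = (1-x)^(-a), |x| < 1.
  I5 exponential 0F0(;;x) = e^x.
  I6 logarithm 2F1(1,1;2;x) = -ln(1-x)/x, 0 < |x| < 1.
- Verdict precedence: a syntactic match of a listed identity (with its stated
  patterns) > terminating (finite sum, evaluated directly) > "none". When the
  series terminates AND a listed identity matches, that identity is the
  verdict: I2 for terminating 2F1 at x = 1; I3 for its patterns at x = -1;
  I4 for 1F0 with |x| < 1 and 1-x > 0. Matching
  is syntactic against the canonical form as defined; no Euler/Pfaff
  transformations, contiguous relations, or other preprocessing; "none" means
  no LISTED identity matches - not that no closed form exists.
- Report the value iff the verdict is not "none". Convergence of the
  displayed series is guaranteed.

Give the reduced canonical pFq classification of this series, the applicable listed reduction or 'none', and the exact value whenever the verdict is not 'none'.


This is -1 * 3F2(-10, -1/4, 1/4; -5/2, 1; 6/7) in reduced canonical form. Verdict: terminating. With -10 upstairs the series is a 11-term polynomial sum; evaluated term by term. Hence: -9268816560323167/10832338896289792.

Key observation: from the first term -1: the lower running product (C = -1) is a rising factorial.
Step ratio: r(k) = (6/7) * (k-10) (k-1/4) (k+1/4) / [(k-5/2) (k+1) (k+1)] ; factor over Q: parameters, x = (6/7), and C = -1.
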